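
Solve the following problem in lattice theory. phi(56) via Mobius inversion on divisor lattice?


phi(n) = n * prod_{p|n} (1 - 1/p).
Prime divisors of 56: [2, 7]
phi(56) = 56 * (1 - 1/2) * (1 - 1/7)
phi(56) = 24


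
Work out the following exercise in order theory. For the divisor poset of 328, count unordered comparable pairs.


A comparable pair {a,b} has a < b or b < a in the order.
Count unordered pairs where one element is strictly below the other.
Examples: {1,2}, {1,4}, {1,8}, {1,41}, ...
Total comparable pairs: 22


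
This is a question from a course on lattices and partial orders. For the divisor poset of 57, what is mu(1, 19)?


In a divisor lattice, mu(a,b) = mu(b/a) where mu is the classical Mobius function.
b/a = 19/1 = 19
Prime factorization of 19: primes [19]
19 is squarefree with 1 prime factor(s), so mu(19) = (-1)^1 = -1


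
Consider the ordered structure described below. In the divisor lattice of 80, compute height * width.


Height = length of longest chain minus 1; width = size of largest antichain.
A maximum chain: 1 | 5 | 10 | 20 | 40 | 80  (height 5).
A maximum antichain: {2, 5}  (width 2).
Product = 5 * 2 = 10


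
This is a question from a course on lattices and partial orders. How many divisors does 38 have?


Divisors of 38: [1, 2, 19, 38]
Count: 4


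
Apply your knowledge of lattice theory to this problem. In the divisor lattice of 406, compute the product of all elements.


Divisors of 406: [1, 2, 7, 14, 29, 58, 203, 406]
Product = n^(d(n)/2) = 406^(8/2)
Product = 27170906896


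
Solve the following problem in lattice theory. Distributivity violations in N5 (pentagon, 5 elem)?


Distributive law: a ^ (b v c) = (a ^ b) v (a ^ c).
Check all 5^3 = 125 ordered triples (a,b,c).
  e.g. a=b, b=a, c=c: lhs=b != rhs=a
  e.g. a=b, b=c, c=a: lhs=b != rhs=a
Total violating triples: 2


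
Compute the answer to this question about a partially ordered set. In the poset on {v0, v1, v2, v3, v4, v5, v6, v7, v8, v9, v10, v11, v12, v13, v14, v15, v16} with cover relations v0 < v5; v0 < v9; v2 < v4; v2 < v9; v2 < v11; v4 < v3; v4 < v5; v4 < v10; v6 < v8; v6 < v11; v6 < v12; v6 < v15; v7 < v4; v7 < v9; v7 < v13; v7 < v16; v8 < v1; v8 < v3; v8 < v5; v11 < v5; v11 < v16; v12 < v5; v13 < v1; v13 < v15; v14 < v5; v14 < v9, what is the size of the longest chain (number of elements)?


A chain is a totally ordered subset; we count the number of elements in a maximum chain.
Compute, for each element x, the size of the longest chain ending at x:
  v0: 1
  v2: 1
  v6: 1
  v7: 1
  v14: 1
  v8: 2
  ...
A maximum chain: v6 < v8 < v1
Number of elements in the longest chain: 3


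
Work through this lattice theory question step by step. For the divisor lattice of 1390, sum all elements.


sigma(n) = sum of divisors.
Divisors of 1390: [1, 2, 5, 10, 139, 278, 695, 1390]
Sum = 2520


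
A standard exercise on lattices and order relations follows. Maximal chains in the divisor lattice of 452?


A maximal chain goes from the minimum element to a maximal element via cover relations.
Counting all min-to-max paths in the cover graph.
Total maximal chains: 3


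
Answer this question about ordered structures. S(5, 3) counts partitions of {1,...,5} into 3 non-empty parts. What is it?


S(n,k) = k*S(n-1,k) + S(n-1,k-1).
S(4,3) = 6, S(4,2) = 7
S(5,3) = 3*6 + 7 = 18 + 7
S(5,3) = 25


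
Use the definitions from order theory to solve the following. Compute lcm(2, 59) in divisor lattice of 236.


In a divisor lattice, join = lcm (least common multiple).
gcd(2,59) = 1
lcm(2,59) = 2*59/gcd = 118/1 = 118


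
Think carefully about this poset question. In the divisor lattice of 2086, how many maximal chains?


A maximal chain goes from the minimum element to a maximal element via cover relations.
Counting all min-to-max paths in the cover graph.
Total maximal chains: 6


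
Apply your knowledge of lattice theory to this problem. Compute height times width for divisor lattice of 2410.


Height = length of longest chain minus 1; width = size of largest antichain.
A maximum chain: 1 | 241 | 1205 | 2410  (height 3).
A maximum antichain: {2, 5, 241}  (width 3).
Product = 3 * 3 = 9


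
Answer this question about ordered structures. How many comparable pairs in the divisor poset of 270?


A comparable pair {a,b} has a < b or b < a in the order.
Count unordered pairs where one element is strictly below the other.
Examples: {1,2}, {1,3}, {1,5}, {1,6}, ...
Total comparable pairs: 74


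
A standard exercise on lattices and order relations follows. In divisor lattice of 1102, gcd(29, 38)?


Meet=gcd.
gcd(29,38)=1


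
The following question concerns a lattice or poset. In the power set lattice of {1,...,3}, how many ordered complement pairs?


Complement pair (a,b): a meet b = bottom, a join b = top.
Here: A intersect B = {} and A union B = {1,...,3}.
Pairs found: ({},{1,2,3}), ({1},{2,3}), ({2},{1,3}), ({3},{1,2}), ... (4 more)
Total ordered pairs: 8


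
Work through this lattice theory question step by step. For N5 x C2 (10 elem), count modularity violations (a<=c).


Modular law: if a <= c then a v (b ^ c) = (a v b) ^ c.
Check all triples (a,b,c) with a <= c among 10 elements.
  e.g. a=(a,0), b=(c,0), c=(b,0): lhs=(a,0) != rhs=(b,0)
  e.g. a=(a,0), b=(c,1), c=(b,0): lhs=(a,0) != rhs=(b,0)
Total violating triples: 6


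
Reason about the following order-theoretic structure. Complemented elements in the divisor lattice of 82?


An element a is complemented if some b has a meet b = bottom, a join b = top.
a is complemented iff gcd(a, n/a)=1, i.e. a is a unitary divisor of 82.
Complemented elements: 1, 2, 41, 82
Count: 4


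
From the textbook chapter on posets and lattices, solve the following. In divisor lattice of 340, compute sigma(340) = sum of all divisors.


sigma(n) = sum of divisors.
Divisors of 340: [1, 2, 4, 5, 10, 17, 20, 34, 68, 85, 170, 340]
Sum = 756


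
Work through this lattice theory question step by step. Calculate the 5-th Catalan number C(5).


C(n) = C(2n, n) / (n+1).
C(10, 5) = 252
C(5) = 252 / 6 = 42


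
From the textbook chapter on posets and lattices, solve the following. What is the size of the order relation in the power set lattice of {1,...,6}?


The order relation is {(a,b) : a <= b}, reflexive so it includes (a,a).
Examples: ({},{}), ({},{1,2}), ({},{1,2,3}), ({},{1,2,3,4}), ({},{1,2,3,4,5}), ...
Total ordered pairs: 729


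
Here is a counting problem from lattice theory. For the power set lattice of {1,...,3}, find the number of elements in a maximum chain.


A chain is a totally ordered subset; we count the number of elements in a maximum chain.
Compute, for each element x, the size of the longest chain ending at x:
  {}: 1
  {1}: 2
  {2}: 2
  {3}: 2
  {1,2}: 3
  {1,3}: 3
  ...
A maximum chain: {} < {1} < {1,2} < {1,2,3}
Number of elements in the longest chain: 4


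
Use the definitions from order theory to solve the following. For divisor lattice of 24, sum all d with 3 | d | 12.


Interval [3,12] in divisors of 24: [3, 6, 12]
Sum = 21


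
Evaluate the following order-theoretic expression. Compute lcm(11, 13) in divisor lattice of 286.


In a divisor lattice, join = lcm (least common multiple).
gcd(11,13) = 1
lcm(11,13) = 11*13/gcd = 143/1 = 143


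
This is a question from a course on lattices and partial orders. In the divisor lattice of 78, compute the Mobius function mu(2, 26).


In a divisor lattice, mu(a,b) = mu(b/a) where mu is the classical Mobius function.
b/a = 26/2 = 13
Prime factorization of 13: primes [13]
13 is squarefree with 1 prime factor(s), so mu(13) = (-1)^1 = -1


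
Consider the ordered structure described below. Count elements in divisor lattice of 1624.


Divisors of 1624: [1, 2, 4, 7, 8, 14, 28, 29, 56, 58, 116, 203, 232, 406, 812, 1624]
Count: 16


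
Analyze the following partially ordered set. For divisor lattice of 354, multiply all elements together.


Divisors of 354: [1, 2, 3, 6, 59, 118, 177, 354]
Product = n^(d(n)/2) = 354^(8/2)
Product = 15704099856


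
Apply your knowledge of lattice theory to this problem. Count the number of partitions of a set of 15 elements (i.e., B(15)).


B(n) = number of set partitions of an n-element set.
B(n) satisfies the recurrence: B(n+1) = sum_k C(n,k)*B(k).
B(15) = 1382958545


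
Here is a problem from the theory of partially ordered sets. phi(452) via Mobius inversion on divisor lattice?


phi(n) = n * prod_{p|n} (1 - 1/p).
Prime divisors of 452: [2, 113]
phi(452) = 452 * (1 - 1/2) * (1 - 1/113)
phi(452) = 224


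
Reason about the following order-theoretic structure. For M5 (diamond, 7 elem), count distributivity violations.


Distributive law: a ^ (b v c) = (a ^ b) v (a ^ c).
Check all 7^3 = 343 ordered triples (a,b,c).
  e.g. a=a1, b=a2, c=a3: lhs=a1 != rhs=0
  e.g. a=a1, b=a2, c=a4: lhs=a1 != rhs=0
Total violating triples: 60


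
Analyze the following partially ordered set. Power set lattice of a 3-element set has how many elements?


Power set = 2^n.
2^3 = 8


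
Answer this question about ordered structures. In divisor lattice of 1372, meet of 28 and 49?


In a divisor lattice, meet = gcd (greatest common divisor).
By Euclidean algorithm or factoring: gcd(28,49) = 7


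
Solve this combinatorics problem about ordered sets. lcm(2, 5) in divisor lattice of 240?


Join=lcm.
gcd(2,5)=1
lcm=10


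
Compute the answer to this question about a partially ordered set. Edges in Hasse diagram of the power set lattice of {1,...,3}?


A cover relation a -< b holds when a < b with no c strictly between.
Cover relations:
  {} -< {1}
  {} -< {2}
  {} -< {3}
  {1} -< {1,2}
  {1} -< {1,3}
  {2} -< {1,2}
  {2} -< {2,3}
  {3} -< {1,3}
  ...4 more
Total: 12


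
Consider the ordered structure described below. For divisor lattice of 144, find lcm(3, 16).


In a divisor lattice, join = lcm (least common multiple).
Compute lcm iteratively: start with first element, then lcm(current, next).
Elements: [3, 16]
lcm(3,16) = 48
Final lcm = 48


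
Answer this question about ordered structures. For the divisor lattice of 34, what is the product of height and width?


Height = length of longest chain minus 1; width = size of largest antichain.
A maximum chain: 1 | 17 | 34  (height 2).
A maximum antichain: {2, 17}  (width 2).
Product = 2 * 2 = 4


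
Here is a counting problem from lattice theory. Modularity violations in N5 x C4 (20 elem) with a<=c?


Modular law: if a <= c then a v (b ^ c) = (a v b) ^ c.
Check all triples (a,b,c) with a <= c among 20 elements.
  e.g. a=(a,0), b=(c,0), c=(b,0): lhs=(a,0) != rhs=(b,0)
  e.g. a=(a,0), b=(c,1), c=(b,0): lhs=(a,0) != rhs=(b,0)
Total violating triples: 40


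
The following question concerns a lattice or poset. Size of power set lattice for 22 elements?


Power set = 2^n.
2^22 = 4194304


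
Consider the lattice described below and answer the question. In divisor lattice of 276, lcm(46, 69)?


Join=lcm.
gcd(46,69)=23
lcm=138


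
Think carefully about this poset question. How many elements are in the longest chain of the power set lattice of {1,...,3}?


A chain is a totally ordered subset; we count the number of elements in a maximum chain.
Compute, for each element x, the size of the longest chain ending at x:
  {}: 1
  {1}: 2
  {2}: 2
  {3}: 2
  {1,2}: 3
  {1,3}: 3
  ...
A maximum chain: {} < {1} < {1,2} < {1,2,3}
Number of elements in the longest chain: 4


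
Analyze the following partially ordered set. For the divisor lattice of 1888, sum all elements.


sigma(n) = sum of divisors.
Divisors of 1888: [1, 2, 4, 8, 16, 32, 59, 118, 236, 472, 944, 1888]
Sum = 3780


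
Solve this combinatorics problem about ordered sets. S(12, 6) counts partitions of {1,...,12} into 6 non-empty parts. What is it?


S(n,k) = k*S(n-1,k) + S(n-1,k-1).
S(11,6) = 179487, S(11,5) = 246730
S(12,6) = 6*179487 + 246730 = 1076922 + 246730
S(12,6) = 1323652


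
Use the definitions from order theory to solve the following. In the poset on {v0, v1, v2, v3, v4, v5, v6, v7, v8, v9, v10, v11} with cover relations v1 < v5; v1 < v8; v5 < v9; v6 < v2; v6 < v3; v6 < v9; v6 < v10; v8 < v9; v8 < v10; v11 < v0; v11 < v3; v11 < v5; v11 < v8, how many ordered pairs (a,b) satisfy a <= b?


The order relation is {(a,b) : a <= b}, reflexive so it includes (a,a).
Examples: (v0,v0), (v1,v1), (v1,v10), (v1,v5), (v1,v8), ...
Total ordered pairs: 29


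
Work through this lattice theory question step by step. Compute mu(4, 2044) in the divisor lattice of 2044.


In a divisor lattice, mu(a,b) = mu(b/a) where mu is the classical Mobius function.
b/a = 2044/4 = 511
Prime factorization of 511: primes [7, 73]
511 is squarefree with 2 prime factor(s), so mu(511) = (-1)^2 = 1


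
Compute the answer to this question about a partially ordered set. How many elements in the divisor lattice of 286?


Divisors of 286: [1, 2, 11, 13, 22, 26, 143, 286]
Count: 8


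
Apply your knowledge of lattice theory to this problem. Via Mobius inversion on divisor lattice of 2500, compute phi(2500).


phi(n) = n * prod_{p|n} (1 - 1/p).
Prime divisors of 2500: [2, 5]
phi(2500) = 2500 * (1 - 1/2) * (1 - 1/5)
phi(2500) = 1000


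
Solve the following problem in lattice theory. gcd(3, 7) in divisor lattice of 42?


Meet=gcd.
gcd(3,7)=1


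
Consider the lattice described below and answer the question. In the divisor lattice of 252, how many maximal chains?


A maximal chain goes from the minimum element to a maximal element via cover relations.
Counting all min-to-max paths in the cover graph.
Total maximal chains: 30


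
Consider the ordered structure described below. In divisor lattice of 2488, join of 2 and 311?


In a divisor lattice, join = lcm (least common multiple).
gcd(2,311) = 1
lcm(2,311) = 2*311/gcd = 622/1 = 622


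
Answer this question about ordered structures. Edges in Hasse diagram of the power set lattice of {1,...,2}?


A cover relation a -< b holds when a < b with no c strictly between.
Cover relations:
  {} -< {1}
  {} -< {2}
  {1} -< {1,2}
  {2} -< {1,2}
Total: 4


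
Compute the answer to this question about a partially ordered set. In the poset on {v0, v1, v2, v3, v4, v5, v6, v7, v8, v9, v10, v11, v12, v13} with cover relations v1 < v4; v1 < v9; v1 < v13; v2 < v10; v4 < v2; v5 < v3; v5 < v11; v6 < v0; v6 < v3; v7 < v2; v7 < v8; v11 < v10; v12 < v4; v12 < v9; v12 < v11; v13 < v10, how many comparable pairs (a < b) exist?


A comparable pair {a,b} has a < b or b < a in the order.
Count unordered pairs where one element is strictly below the other.
Examples: {v0,v6}, {v1,v2}, {v1,v4}, {v1,v9}, ...
Total comparable pairs: 23


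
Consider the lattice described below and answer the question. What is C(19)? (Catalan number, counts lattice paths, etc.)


C(n) = C(2n, n) / (n+1).
C(38, 19) = 35345263800
C(19) = 35345263800 / 20 = 1767263190


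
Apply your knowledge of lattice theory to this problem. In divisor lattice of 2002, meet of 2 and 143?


In a divisor lattice, meet = gcd (greatest common divisor).
By Euclidean algorithm or factoring: gcd(2,143) = 1


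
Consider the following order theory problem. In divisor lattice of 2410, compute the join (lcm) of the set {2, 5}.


In a divisor lattice, join = lcm (least common multiple).
Compute lcm iteratively: start with first element, then lcm(current, next).
Elements: [2, 5]
lcm(2,5) = 10
Final lcm = 10


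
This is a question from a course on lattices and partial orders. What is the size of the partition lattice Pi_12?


B(n) = number of set partitions of an n-element set.
B(n) satisfies the recurrence: B(n+1) = sum_k C(n,k)*B(k).
B(12) = 4213597


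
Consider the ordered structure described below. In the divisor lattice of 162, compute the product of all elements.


Divisors of 162: [1, 2, 3, 6, 9, 18, 27, 54, 81, 162]
Product = n^(d(n)/2) = 162^(10/2)
Product = 111577100832


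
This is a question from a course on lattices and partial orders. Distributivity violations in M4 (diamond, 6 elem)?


Distributive law: a ^ (b v c) = (a ^ b) v (a ^ c).
Check all 6^3 = 216 ordered triples (a,b,c).
  e.g. a=a1, b=a2, c=a3: lhs=a1 != rhs=0
  e.g. a=a1, b=a2, c=a4: lhs=a1 != rhs=0
Total violating triples: 24


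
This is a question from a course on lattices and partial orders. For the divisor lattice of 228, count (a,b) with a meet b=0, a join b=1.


Complement pair (a,b): a meet b = bottom, a join b = top.
Here: gcd(a,b)=1 and lcm(a,b)=228, i.e. a*b=228 with a,b coprime.
Pairs found: (1,228), (3,76), (4,57), (12,19), ... (4 more)
Total ordered pairs: 8


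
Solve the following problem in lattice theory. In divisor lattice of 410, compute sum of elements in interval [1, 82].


Interval [1,82] in divisors of 410: [1, 2, 41, 82]
Sum = 126


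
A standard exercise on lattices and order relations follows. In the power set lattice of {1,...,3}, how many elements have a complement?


An element a is complemented if some b has a meet b = bottom, a join b = top.
every subset A has complement S\A, so all elements are complemented.
Complemented elements: {}, {1}, {2}, {3}, {1,2}, {1,3}, ... (2 more)
Count: 8


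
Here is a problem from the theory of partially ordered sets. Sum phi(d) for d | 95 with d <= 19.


Divisors of 95 up to 19: [1, 5, 19]
phi values: [1, 4, 18]
Sum = 23


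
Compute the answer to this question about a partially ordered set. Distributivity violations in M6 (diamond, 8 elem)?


Distributive law: a ^ (b v c) = (a ^ b) v (a ^ c).
Check all 8^3 = 512 ordered triples (a,b,c).
  e.g. a=a1, b=a2, c=a3: lhs=a1 != rhs=0
  e.g. a=a1, b=a2, c=a4: lhs=a1 != rhs=0
Total violating triples: 120


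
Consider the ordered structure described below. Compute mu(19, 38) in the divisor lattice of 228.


In a divisor lattice, mu(a,b) = mu(b/a) where mu is the classical Mobius function.
b/a = 38/19 = 2
Prime factorization of 2: primes [2]
2 is squarefree with 1 prime factor(s), so mu(2) = (-1)^1 = -1


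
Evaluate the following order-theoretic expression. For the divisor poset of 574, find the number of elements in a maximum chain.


A chain is a totally ordered subset; we count the number of elements in a maximum chain.
Compute, for each element x, the size of the longest chain ending at x:
  1: 1
  2: 2
  7: 2
  41: 2
  14: 3
  82: 3
  ...
A maximum chain: 1 < 2 < 14 < 574
Number of elements in the longest chain: 4


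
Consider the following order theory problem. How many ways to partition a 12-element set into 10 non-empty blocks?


S(n,k) = k*S(n-1,k) + S(n-1,k-1).
S(11,10) = 55, S(11,9) = 1155
S(12,10) = 10*55 + 1155 = 550 + 1155
S(12,10) = 1705


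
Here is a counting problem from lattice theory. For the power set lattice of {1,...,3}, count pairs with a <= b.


The order relation is {(a,b) : a <= b}, reflexive so it includes (a,a).
Examples: ({},{}), ({},{1,2}), ({},{1,2,3}), ({},{1,3}), ({},{1}), ...
Total ordered pairs: 27


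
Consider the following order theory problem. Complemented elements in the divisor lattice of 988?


An element a is complemented if some b has a meet b = bottom, a join b = top.
a is complemented iff gcd(a, n/a)=1, i.e. a is a unitary divisor of 988.
Complemented elements: 1, 4, 13, 19, 52, 76, ... (2 more)
Count: 8


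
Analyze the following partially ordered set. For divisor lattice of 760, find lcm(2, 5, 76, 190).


In a divisor lattice, join = lcm (least common multiple).
Compute lcm iteratively: start with first element, then lcm(current, next).
Elements: [2, 5, 76, 190]
lcm(2,5) = 10
lcm(10,76) = 380
lcm(380,190) = 380
Final lcm = 380


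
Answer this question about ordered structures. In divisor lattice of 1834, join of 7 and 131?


In a divisor lattice, join = lcm (least common multiple).
gcd(7,131) = 1
lcm(7,131) = 7*131/gcd = 917/1 = 917


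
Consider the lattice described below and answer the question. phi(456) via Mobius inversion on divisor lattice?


phi(n) = n * prod_{p|n} (1 - 1/p).
Prime divisors of 456: [2, 3, 19]
phi(456) = 456 * (1 - 1/2) * (1 - 1/3) * (1 - 1/19)
phi(456) = 144


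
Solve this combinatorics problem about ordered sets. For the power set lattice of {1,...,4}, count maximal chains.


A maximal chain goes from the minimum element to a maximal element via cover relations.
Counting all min-to-max paths in the cover graph.
Total maximal chains: 24


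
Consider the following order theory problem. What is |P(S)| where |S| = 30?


Power set = 2^n.
2^30 = 1073741824


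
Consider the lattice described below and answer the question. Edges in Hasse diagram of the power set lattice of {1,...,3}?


A cover relation a -< b holds when a < b with no c strictly between.
Cover relations:
  {} -< {1}
  {} -< {2}
  {} -< {3}
  {1} -< {1,2}
  {1} -< {1,3}
  {2} -< {1,2}
  {2} -< {2,3}
  {3} -< {1,3}
  ...4 more
Total: 12


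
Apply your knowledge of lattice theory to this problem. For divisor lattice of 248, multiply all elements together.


Divisors of 248: [1, 2, 4, 8, 31, 62, 124, 248]
Product = n^(d(n)/2) = 248^(8/2)
Product = 3782742016


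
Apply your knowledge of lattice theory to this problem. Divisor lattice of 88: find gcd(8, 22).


In a divisor lattice, meet = gcd (greatest common divisor).
By Euclidean algorithm or factoring: gcd(8,22) = 2


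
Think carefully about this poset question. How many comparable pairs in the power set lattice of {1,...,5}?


A comparable pair {a,b} has a < b or b < a in the order.
Count unordered pairs where one element is strictly below the other.
Examples: {{},{1}}, {{},{2}}, {{},{3}}, {{},{4}}, ...
Total comparable pairs: 211


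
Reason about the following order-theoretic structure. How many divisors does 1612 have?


Divisors of 1612: [1, 2, 4, 13, 26, 31, 52, 62, 124, 403, 806, 1612]
Count: 12


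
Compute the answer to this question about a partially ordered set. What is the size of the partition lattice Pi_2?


B(n) = number of set partitions of an n-element set.
B(n) satisfies the recurrence: B(n+1) = sum_k C(n,k)*B(k).
B(2) = 2


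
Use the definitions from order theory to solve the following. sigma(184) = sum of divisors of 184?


sigma(n) = sum of divisors.
Divisors of 184: [1, 2, 4, 8, 23, 46, 92, 184]
Sum = 360


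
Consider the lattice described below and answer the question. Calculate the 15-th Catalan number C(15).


C(n) = C(2n, n) / (n+1).
C(30, 15) = 155117520
C(15) = 155117520 / 16 = 9694845


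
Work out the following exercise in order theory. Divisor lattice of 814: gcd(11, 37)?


Meet=gcd.
gcd(11,37)=1


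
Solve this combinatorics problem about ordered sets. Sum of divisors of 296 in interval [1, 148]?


Interval [1,148] in divisors of 296: [1, 2, 4, 37, 74, 148]
Sum = 266


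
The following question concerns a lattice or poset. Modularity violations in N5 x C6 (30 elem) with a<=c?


Modular law: if a <= c then a v (b ^ c) = (a v b) ^ c.
Check all triples (a,b,c) with a <= c among 30 elements.
  e.g. a=(a,0), b=(c,0), c=(b,0): lhs=(a,0) != rhs=(b,0)
  e.g. a=(a,0), b=(c,1), c=(b,0): lhs=(a,0) != rhs=(b,0)
Total violating triples: 126


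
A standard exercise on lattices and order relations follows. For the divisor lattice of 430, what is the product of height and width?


Height = length of longest chain minus 1; width = size of largest antichain.
A maximum chain: 1 | 43 | 215 | 430  (height 3).
A maximum antichain: {2, 5, 43}  (width 3).
Product = 3 * 3 = 9


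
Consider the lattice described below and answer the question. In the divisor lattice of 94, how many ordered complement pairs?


Complement pair (a,b): a meet b = bottom, a join b = top.
Here: gcd(a,b)=1 and lcm(a,b)=94, i.e. a*b=94 with a,b coprime.
Pairs found: (1,94), (2,47), (47,2), (94,1)
Total ordered pairs: 4


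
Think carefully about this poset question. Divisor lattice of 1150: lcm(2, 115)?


Join=lcm.
gcd(2,115)=1
lcm=230


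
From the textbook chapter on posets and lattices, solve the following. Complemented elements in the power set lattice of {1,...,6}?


An element a is complemented if some b has a meet b = bottom, a join b = top.
every subset A has complement S\A, so all elements are complemented.
Complemented elements: {}, {1}, {2}, {3}, {4}, {5}, ... (58 more)
Count: 64


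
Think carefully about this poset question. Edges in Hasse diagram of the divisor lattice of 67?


A cover relation a -< b holds when a < b with no c strictly between.
Cover relations:
  1 -< 67
Total: 1


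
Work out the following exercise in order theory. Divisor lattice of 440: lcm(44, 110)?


Join=lcm.
gcd(44,110)=22
lcm=220


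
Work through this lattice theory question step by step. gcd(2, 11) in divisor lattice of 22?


Meet=gcd.
gcd(2,11)=1


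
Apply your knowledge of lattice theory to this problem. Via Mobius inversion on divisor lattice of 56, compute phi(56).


phi(n) = n * prod_{p|n} (1 - 1/p).
Prime divisors of 56: [2, 7]
phi(56) = 56 * (1 - 1/2) * (1 - 1/7)
phi(56) = 24


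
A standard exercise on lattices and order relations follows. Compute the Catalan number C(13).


C(n) = C(2n, n) / (n+1).
C(26, 13) = 10400600
C(13) = 10400600 / 14 = 742900


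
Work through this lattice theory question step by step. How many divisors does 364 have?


Divisors of 364: [1, 2, 4, 7, 13, 14, 26, 28, 52, 91, 182, 364]
Count: 12


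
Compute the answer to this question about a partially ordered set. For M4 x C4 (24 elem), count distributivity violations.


Distributive law: a ^ (b v c) = (a ^ b) v (a ^ c).
Check all 24^3 = 13824 ordered triples (a,b,c).
  e.g. a=(a1,0), b=(a2,0), c=(a3,0): lhs=(a1,0) != rhs=(0,0)
  e.g. a=(a1,0), b=(a2,0), c=(a3,1): lhs=(a1,0) != rhs=(0,0)
Total violating triples: 1536


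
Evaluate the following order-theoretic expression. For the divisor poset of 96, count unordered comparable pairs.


A comparable pair {a,b} has a < b or b < a in the order.
Count unordered pairs where one element is strictly below the other.
Examples: {1,2}, {1,3}, {1,4}, {1,6}, ...
Total comparable pairs: 51


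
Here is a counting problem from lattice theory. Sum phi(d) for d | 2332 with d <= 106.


Divisors of 2332 up to 106: [1, 2, 4, 11, 22, 44, 53, 106]
phi values: [1, 1, 2, 10, 10, 20, 52, 52]
Sum = 148


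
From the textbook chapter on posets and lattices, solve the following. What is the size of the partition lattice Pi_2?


B(n) = number of set partitions of an n-element set.
B(n) satisfies the recurrence: B(n+1) = sum_k C(n,k)*B(k).
B(2) = 2


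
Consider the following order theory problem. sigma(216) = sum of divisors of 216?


sigma(n) = sum of divisors.
Divisors of 216: [1, 2, 3, 4, 6, 8, 9, 12, 18, 24, 27, 36, 54, 72, 108, 216]
Sum = 600


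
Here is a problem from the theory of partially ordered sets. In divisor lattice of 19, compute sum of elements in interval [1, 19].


Interval [1,19] in divisors of 19: [1, 19]
Sum = 20


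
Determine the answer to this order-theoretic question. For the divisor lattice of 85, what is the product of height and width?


Height = length of longest chain minus 1; width = size of largest antichain.
A maximum chain: 1 | 17 | 85  (height 2).
A maximum antichain: {5, 17}  (width 2).
Product = 2 * 2 = 4


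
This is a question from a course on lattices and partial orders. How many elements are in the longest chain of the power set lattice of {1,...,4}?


A chain is a totally ordered subset; we count the number of elements in a maximum chain.
Compute, for each element x, the size of the longest chain ending at x:
  {}: 1
  {1}: 2
  {2}: 2
  {3}: 2
  {4}: 2
  {1,2}: 3
  ...
A maximum chain: {} < {1} < {1,2} < {1,2,3} < {1,2,3,4}
Number of elements in the longest chain: 5


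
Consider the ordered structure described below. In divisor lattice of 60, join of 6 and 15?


In a divisor lattice, join = lcm (least common multiple).
gcd(6,15) = 3
lcm(6,15) = 6*15/gcd = 90/3 = 30


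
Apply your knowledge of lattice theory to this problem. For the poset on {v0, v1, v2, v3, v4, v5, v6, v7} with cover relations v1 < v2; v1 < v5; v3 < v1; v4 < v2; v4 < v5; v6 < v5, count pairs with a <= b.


The order relation is {(a,b) : a <= b}, reflexive so it includes (a,a).
Examples: (v0,v0), (v1,v1), (v1,v2), (v1,v5), (v2,v2), ...
Total ordered pairs: 16


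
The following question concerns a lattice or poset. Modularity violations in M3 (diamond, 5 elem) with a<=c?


Modular law: if a <= c then a v (b ^ c) = (a v b) ^ c.
Check all triples (a,b,c) with a <= c among 5 elements.
This lattice is modular (diamonds M_m and their chain-products are modular).
Total violating triples: 0


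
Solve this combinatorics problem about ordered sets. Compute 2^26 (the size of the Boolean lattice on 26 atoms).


Power set = 2^n.
2^26 = 67108864


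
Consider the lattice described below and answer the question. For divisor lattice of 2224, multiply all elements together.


Divisors of 2224: [1, 2, 4, 8, 16, 139, 278, 556, 1112, 2224]
Product = n^(d(n)/2) = 2224^(10/2)
Product = 54409397219098624


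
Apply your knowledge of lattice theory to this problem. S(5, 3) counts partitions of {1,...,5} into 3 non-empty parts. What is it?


S(n,k) = k*S(n-1,k) + S(n-1,k-1).
S(4,3) = 6, S(4,2) = 7
S(5,3) = 3*6 + 7 = 18 + 7
S(5,3) = 25


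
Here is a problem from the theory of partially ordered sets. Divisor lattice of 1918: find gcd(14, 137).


In a divisor lattice, meet = gcd (greatest common divisor).
By Euclidean algorithm or factoring: gcd(14,137) = 1


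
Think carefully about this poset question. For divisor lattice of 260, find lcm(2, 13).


In a divisor lattice, join = lcm (least common multiple).
Compute lcm iteratively: start with first element, then lcm(current, next).
Elements: [2, 13]
lcm(2,13) = 26
Final lcm = 26


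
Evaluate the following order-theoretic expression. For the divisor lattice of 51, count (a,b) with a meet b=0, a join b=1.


Complement pair (a,b): a meet b = bottom, a join b = top.
Here: gcd(a,b)=1 and lcm(a,b)=51, i.e. a*b=51 with a,b coprime.
Pairs found: (1,51), (3,17), (17,3), (51,1)
Total ordered pairs: 4


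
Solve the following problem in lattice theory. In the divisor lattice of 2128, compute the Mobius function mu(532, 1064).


In a divisor lattice, mu(a,b) = mu(b/a) where mu is the classical Mobius function.
b/a = 1064/532 = 2
Prime factorization of 2: primes [2]
2 is squarefree with 1 prime factor(s), so mu(2) = (-1)^1 = -1


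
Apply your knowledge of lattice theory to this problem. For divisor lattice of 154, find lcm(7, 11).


In a divisor lattice, join = lcm (least common multiple).
Compute lcm iteratively: start with first element, then lcm(current, next).
Elements: [7, 11]
lcm(7,11) = 77
Final lcm = 77


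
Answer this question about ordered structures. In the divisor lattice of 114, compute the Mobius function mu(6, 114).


In a divisor lattice, mu(a,b) = mu(b/a) where mu is the classical Mobius function.
b/a = 114/6 = 19
Prime factorization of 19: primes [19]
19 is squarefree with 1 prime factor(s), so mu(19) = (-1)^1 = -1


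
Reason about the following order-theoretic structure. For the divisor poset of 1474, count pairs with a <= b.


The order relation is {(a,b) : a <= b}, reflexive so it includes (a,a).
Examples: (1,1), (1,11), (1,134), (1,1474), (1,2), ...
Total ordered pairs: 27


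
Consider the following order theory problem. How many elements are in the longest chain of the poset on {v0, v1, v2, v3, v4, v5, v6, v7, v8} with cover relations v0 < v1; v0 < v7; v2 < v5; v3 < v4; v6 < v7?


A chain is a totally ordered subset; we count the number of elements in a maximum chain.
Compute, for each element x, the size of the longest chain ending at x:
  v0: 1
  v2: 1
  v3: 1
  v6: 1
  v8: 1
  v1: 2
  ...
A maximum chain: v0 < v1
Number of elements in the longest chain: 2


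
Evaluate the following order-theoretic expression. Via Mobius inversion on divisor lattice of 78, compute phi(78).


phi(n) = n * prod_{p|n} (1 - 1/p).
Prime divisors of 78: [2, 3, 13]
phi(78) = 78 * (1 - 1/2) * (1 - 1/3) * (1 - 1/13)
phi(78) = 24


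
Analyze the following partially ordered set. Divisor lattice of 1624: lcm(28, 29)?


Join=lcm.
gcd(28,29)=1
lcm=812


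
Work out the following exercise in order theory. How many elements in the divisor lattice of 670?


Divisors of 670: [1, 2, 5, 10, 67, 134, 335, 670]
Count: 8


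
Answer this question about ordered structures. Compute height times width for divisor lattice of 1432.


Height = length of longest chain minus 1; width = size of largest antichain.
A maximum chain: 1 | 179 | 358 | 716 | 1432  (height 4).
A maximum antichain: {2, 179}  (width 2).
Product = 4 * 2 = 8


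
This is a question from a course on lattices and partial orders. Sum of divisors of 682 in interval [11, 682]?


Interval [11,682] in divisors of 682: [11, 22, 341, 682]
Sum = 1056


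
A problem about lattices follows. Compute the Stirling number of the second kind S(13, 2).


S(n,k) = k*S(n-1,k) + S(n-1,k-1).
S(12,2) = 2047, S(12,1) = 1
S(13,2) = 2*2047 + 1 = 4094 + 1
S(13,2) = 4095


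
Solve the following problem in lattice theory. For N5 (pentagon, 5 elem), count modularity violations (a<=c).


Modular law: if a <= c then a v (b ^ c) = (a v b) ^ c.
Check all triples (a,b,c) with a <= c among 5 elements.
  e.g. a=a, b=c, c=b: lhs=a != rhs=b
Total violating triples: 1


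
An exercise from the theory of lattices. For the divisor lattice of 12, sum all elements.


sigma(n) = sum of divisors.
Divisors of 12: [1, 2, 3, 4, 6, 12]
Sum = 28


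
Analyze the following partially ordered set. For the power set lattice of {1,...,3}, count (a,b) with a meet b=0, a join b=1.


Complement pair (a,b): a meet b = bottom, a join b = top.
Here: A intersect B = {} and A union B = {1,...,3}.
Pairs found: ({},{1,2,3}), ({1},{2,3}), ({2},{1,3}), ({3},{1,2}), ... (4 more)
Total ordered pairs: 8


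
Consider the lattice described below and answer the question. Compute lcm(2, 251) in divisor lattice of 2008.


In a divisor lattice, join = lcm (least common multiple).
gcd(2,251) = 1
lcm(2,251) = 2*251/gcd = 502/1 = 502


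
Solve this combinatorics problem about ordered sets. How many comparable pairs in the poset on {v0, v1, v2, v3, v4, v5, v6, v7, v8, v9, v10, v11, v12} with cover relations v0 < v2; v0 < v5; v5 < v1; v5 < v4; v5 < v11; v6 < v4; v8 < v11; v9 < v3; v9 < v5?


A comparable pair {a,b} has a < b or b < a in the order.
Count unordered pairs where one element is strictly below the other.
Examples: {v0,v1}, {v0,v2}, {v0,v4}, {v0,v5}, ...
Total comparable pairs: 15


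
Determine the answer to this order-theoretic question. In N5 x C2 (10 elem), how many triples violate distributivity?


Distributive law: a ^ (b v c) = (a ^ b) v (a ^ c).
Check all 10^3 = 1000 ordered triples (a,b,c).
  e.g. a=(b,0), b=(a,0), c=(c,0): lhs=(b,0) != rhs=(a,0)
  e.g. a=(b,0), b=(a,0), c=(c,1): lhs=(b,0) != rhs=(a,0)
Total violating triples: 16


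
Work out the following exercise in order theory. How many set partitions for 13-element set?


B(n) = number of set partitions of an n-element set.
B(n) satisfies the recurrence: B(n+1) = sum_k C(n,k)*B(k).
B(13) = 27644437


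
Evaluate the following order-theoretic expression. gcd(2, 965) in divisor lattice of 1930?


Meet=gcd.
gcd(2,965)=1


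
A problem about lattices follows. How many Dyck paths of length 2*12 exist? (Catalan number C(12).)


C(n) = C(2n, n) / (n+1).
C(24, 12) = 2704156
C(12) = 2704156 / 13 = 208012


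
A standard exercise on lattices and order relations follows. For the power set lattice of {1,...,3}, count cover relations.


A cover relation a -< b holds when a < b with no c strictly between.
Cover relations:
  {} -< {1}
  {} -< {2}
  {} -< {3}
  {1} -< {1,2}
  {1} -< {1,3}
  {2} -< {1,2}
  {2} -< {2,3}
  {3} -< {1,3}
  ...4 more
Total: 12


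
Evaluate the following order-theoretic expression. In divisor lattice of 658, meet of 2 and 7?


In a divisor lattice, meet = gcd (greatest common divisor).
By Euclidean algorithm or factoring: gcd(2,7) = 1


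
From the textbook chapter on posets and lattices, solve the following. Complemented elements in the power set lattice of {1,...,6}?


An element a is complemented if some b has a meet b = bottom, a join b = top.
every subset A has complement S\A, so all elements are complemented.
Complemented elements: {}, {1}, {2}, {3}, {4}, {5}, ... (58 more)
Count: 64


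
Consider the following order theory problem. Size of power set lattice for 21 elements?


Power set = 2^n.
2^21 = 2097152


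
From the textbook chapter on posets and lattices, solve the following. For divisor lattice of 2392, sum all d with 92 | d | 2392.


Interval [92,2392] in divisors of 2392: [92, 184, 1196, 2392]
Sum = 3864


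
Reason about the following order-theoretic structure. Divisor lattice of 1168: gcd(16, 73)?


Meet=gcd.
gcd(16,73)=1


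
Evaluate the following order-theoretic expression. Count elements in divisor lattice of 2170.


Divisors of 2170: [1, 2, 5, 7, 10, 14, 31, 35, 62, 70, 155, 217, 310, 434, 1085, 2170]
Count: 16


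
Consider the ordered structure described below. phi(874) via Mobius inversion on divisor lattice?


phi(n) = n * prod_{p|n} (1 - 1/p).
Prime divisors of 874: [2, 19, 23]
phi(874) = 874 * (1 - 1/2) * (1 - 1/19) * (1 - 1/23)
phi(874) = 396


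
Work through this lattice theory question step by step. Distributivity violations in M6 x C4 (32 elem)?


Distributive law: a ^ (b v c) = (a ^ b) v (a ^ c).
Check all 32^3 = 32768 ordered triples (a,b,c).
  e.g. a=(a1,0), b=(a2,0), c=(a3,0): lhs=(a1,0) != rhs=(0,0)
  e.g. a=(a1,0), b=(a2,0), c=(a3,1): lhs=(a1,0) != rhs=(0,0)
Total violating triples: 7680


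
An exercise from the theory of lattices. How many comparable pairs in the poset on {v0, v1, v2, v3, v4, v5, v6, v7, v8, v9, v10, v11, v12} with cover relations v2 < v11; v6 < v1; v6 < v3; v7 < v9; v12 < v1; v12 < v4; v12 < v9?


A comparable pair {a,b} has a < b or b < a in the order.
Count unordered pairs where one element is strictly below the other.
Examples: {v1,v6}, {v1,v12}, {v2,v11}, {v3,v6}, ...
Total comparable pairs: 7


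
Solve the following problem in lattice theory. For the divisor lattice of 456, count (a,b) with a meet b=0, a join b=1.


Complement pair (a,b): a meet b = bottom, a join b = top.
Here: gcd(a,b)=1 and lcm(a,b)=456, i.e. a*b=456 with a,b coprime.
Pairs found: (1,456), (3,152), (8,57), (19,24), ... (4 more)
Total ordered pairs: 8


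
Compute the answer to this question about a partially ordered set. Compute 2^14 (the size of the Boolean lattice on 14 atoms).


Power set = 2^n.
2^14 = 16384


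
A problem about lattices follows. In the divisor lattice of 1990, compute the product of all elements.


Divisors of 1990: [1, 2, 5, 10, 199, 398, 995, 1990]
Product = n^(d(n)/2) = 1990^(8/2)
Product = 15682392010000


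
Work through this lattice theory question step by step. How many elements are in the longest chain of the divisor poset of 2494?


A chain is a totally ordered subset; we count the number of elements in a maximum chain.
Compute, for each element x, the size of the longest chain ending at x:
  1: 1
  2: 2
  29: 2
  43: 2
  58: 3
  86: 3
  ...
A maximum chain: 1 < 2 < 58 < 2494
Number of elements in the longest chain: 4


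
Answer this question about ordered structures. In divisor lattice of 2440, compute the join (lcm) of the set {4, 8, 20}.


In a divisor lattice, join = lcm (least common multiple).
Compute lcm iteratively: start with first element, then lcm(current, next).
Elements: [4, 8, 20]
lcm(4,8) = 8
lcm(8,20) = 40
Final lcm = 40
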